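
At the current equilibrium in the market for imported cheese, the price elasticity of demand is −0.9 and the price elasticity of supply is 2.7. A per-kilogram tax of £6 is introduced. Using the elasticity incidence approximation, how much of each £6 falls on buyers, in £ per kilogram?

Incidence ratio: buyers' share ≈ εs / (εs + |εd|) = 2.7 / (2.7 + 0.9) = 0.75.
So buyers bear ≈ 0.75 × £6 = £4.5; sellers bear £1.5.

Buyers bear ≈ £4.5 per kilogram.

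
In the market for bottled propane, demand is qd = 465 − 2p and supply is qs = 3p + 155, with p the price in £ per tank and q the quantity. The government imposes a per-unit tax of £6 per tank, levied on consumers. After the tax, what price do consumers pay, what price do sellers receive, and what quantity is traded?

Before the tax: set 465 − 2p = 3p + 155 → p* = £62, q* = 341.
With the tax collected from consumers, demand (in seller-price terms) shifts: qd = 465 − 2(p + 6).
Solving gives q = 333.8 with consumers paying £65.6 and sellers receiving £59.6 (the £6 wedge).
The less price-elastic side of the market bears the larger share of a per-unit tax.

Consumers pay £65.6; sellers receive £59.6; quantity = 333.8.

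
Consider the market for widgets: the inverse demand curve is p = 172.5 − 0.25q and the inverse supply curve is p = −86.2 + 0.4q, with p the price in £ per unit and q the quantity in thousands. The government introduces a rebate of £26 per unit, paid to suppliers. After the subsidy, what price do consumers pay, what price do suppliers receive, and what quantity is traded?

Rewrite in direct form: qd = 690 − 4p and qs = 2.5p + 215.5.
Before the subsidy: set 690 − 4p = 2.5p + 215.5 → p* = £73, q* = 398.
With a per-unit subsidy paid to suppliers, each receives p + 26 per unit sold, so supply becomes qs = 2.5(p + 26) + 215.5.
Solving gives q = 438 with consumers paying £63 and suppliers receiving £89 (the £26 wedge).

Consumers pay £63; suppliers receive £89; quantity = 438.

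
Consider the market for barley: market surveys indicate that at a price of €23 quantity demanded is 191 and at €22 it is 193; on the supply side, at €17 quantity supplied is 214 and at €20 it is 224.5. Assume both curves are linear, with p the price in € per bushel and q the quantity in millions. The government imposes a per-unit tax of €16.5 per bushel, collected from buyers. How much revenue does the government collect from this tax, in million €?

Tax revenue = €3069 million.

Demand slope: (193 − 191)/(22 − 23) = -2, so qd = 237 − 2p.
Supply slope: (224.5 − 214)/(20 − 17) = 3.5, so qs = 3.5p + 154.5.
Before the tax: set 237 − 2p = 3.5p + 154.5 → p* = €15, q* = 207.
With the tax collected from buyers, demand (in seller-price terms) shifts: qd = 237 − 2(p + 16.5).
New equilibrium: buyers pay €25.5, producers receive €9, q = 186. (Wedge: pb − ps = 16.5.)
Revenue = t · Q = 16.5 · 186 = €3069.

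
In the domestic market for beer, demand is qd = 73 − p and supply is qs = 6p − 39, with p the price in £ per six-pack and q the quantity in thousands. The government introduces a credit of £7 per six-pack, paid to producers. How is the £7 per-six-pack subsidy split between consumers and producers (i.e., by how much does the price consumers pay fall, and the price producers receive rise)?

Before the subsidy: set 73 − p = 6p − 39 → p* = £16, q* = 57.
With a per-unit subsidy paid to producers, each receives p + 7 per unit sold, so supply becomes qs = 6(p + 7) − 39.
New equilibrium: consumers pay £10, producers receive £17, q = 63. (Wedge: pb − ps = −7.)
Gain to consumers: £6; to producers: £1. (They sum to £7.)

Consumers gain £6 per six-pack; producers gain £1 per six-pack.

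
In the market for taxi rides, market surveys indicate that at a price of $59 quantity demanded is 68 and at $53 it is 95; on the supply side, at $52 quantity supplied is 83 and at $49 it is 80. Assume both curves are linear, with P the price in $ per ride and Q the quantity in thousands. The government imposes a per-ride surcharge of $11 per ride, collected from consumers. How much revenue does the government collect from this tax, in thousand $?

Demand slope: (95 − 68)/(53 − 59) = -4.5, so Qd = 333.5 − 4.5P.
Supply slope: (80 − 83)/(49 − 52) = 1, so Qs = P + 31.
Before the tax: set 333.5 − 4.5P = P + 31 → P* = $55, Q* = 86.
With the tax collected from consumers, demand (in seller-price terms) shifts: Qd = 333.5 − 4.5(P + 11).
New equilibrium: consumers pay $57, producers receive $46, Q = 77. (Wedge: Pb − Ps = 11.)
Revenue = t · Q = 11 · 77 = $847.

Tax revenue = $847 thousand.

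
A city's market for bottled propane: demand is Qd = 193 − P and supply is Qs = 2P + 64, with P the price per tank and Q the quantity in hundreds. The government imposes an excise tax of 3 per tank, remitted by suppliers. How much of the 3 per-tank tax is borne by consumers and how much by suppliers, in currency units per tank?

Consumers bear 2 per tank; suppliers bear 1 per tank.

Without the tax, 193 − P = 2P + 64 gives 3P = 129, so P* = 43 and Q* = 150.
With the tax collected from suppliers, supply shifts: Qs = 2(P − 3) + 64.
Solving gives Q = 148 with consumers paying 45 and suppliers receiving 42 (the 3 wedge).
Burden on consumers: 2; on suppliers: 1. (They sum to 3.)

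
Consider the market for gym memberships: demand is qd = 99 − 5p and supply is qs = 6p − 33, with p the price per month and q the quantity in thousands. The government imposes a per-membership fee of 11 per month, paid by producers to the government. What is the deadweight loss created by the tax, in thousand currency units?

Deadweight loss = 165 thousand.

Without the tax, 99 − 5p = 6p − 33 gives 11p = 132, so p* = 12 and q* = 39.
With the tax collected from producers, supply shifts: qs = 6(p − 11) − 33.
Solving gives q = 9 with consumers paying 18 and producers receiving 7 (the 11 wedge).
Quantity falls by |ΔQ| = |39 − 9| = 30.
DWL = ½ · t · |ΔQ| = ½ · 11 · 30 = 165.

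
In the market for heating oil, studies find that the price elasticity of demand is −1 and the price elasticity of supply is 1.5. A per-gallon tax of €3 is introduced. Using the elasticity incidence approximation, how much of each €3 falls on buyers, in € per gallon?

Buyers bear ≈ €1.8 per gallon.

Incidence ratio: buyers' share ≈ εs / (εs + |εd|) = 1.5 / (1.5 + 1) = 0.6.
So buyers bear ≈ 0.6 × €3 = €1.8; producers bear €1.2.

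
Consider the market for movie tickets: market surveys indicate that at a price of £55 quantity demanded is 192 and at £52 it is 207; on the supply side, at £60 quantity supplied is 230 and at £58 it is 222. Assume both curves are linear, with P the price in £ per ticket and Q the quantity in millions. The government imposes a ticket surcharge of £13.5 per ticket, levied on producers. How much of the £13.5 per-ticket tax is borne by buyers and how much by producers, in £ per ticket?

Demand slope: (207 − 192)/(52 − 55) = -5, so Qd = 467 − 5P.
Supply slope: (222 − 230)/(58 − 60) = 4, so Qs = 4P − 10.
Before the tax: set 467 − 5P = 4P − 10 → P* = £53, Q* = 202.
With the tax collected from producers, supply shifts: Qs = 4(P − 13.5) − 10.
Solving gives Q = 172 with buyers paying £59 and producers receiving £45.5 (the £13.5 wedge).
Burden on buyers: £6; on producers: £7.5. (They sum to £13.5.)
The less price-elastic side of the market bears the larger share of a per-unit tax.

Buyers bear £6 per ticket; producers bear £7.5 per ticket.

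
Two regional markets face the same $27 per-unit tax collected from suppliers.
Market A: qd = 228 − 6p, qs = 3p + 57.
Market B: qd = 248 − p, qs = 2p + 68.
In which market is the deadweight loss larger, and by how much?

Market A, by $486.

Market A: pre-tax p* = $19, q* = 114; post-tax q = 60; deadweight loss = $729.
Market B: pre-tax p* = $60, q* = 188; post-tax q = 170; deadweight loss = $243.
Difference: $729 vs $243 → market A is larger by $486.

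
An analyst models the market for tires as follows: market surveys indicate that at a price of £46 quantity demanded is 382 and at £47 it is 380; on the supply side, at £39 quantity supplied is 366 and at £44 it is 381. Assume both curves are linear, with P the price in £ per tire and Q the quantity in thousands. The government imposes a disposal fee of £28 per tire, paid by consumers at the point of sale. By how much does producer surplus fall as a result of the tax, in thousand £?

Producer surplus falls by £4112.64 thousand.

Demand slope: (380 − 382)/(47 − 46) = -2, so Qd = 474 − 2P.
Supply slope: (381 − 366)/(44 − 39) = 3, so Qs = 3P + 249.
Without the tax, 474 − 2P = 3P + 249 gives 5P = 225, so P* = £45 and Q* = 384.
With the tax collected from consumers, demand (in seller-price terms) shifts: Qd = 474 − 2(P + 28).
New equilibrium: consumers pay £61.8, sellers receive £33.8, Q = 350.4. (Wedge: Pb − Ps = 28.)
ΔPS is the trapezoid between Q = 350.4 and Q = 384 of height £11.2: ½ · (384 + 350.4) · 11.2 = £4112.64.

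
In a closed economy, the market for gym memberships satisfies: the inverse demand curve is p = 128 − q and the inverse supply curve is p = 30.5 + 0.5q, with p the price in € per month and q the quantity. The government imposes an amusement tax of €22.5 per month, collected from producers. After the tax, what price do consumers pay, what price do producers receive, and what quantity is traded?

Inverting to q(p) form: qd = 128 − p; qs = 2p − 61.
Before the tax: set 128 − p = 2p − 61 → p* = €63, q* = 65.
With the tax collected from producers, supply shifts: qs = 2(p − 22.5) − 61.
Solving gives q = 50 with consumers paying €78 and producers receiving €55.5 (the €22.5 wedge).

Consumers pay €78; producers receive €55.5; quantity = 50.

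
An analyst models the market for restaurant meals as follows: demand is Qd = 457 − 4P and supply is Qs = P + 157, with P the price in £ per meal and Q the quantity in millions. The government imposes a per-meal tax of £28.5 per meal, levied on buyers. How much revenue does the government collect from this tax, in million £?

Before the tax: set 457 − 4P = P + 157 → P* = £60, Q* = 217.
With the tax collected from buyers, demand (in seller-price terms) shifts: Qd = 457 − 4(P + 28.5).
Solving gives Q = 194.2 with buyers paying £65.7 and sellers receiving £37.2 (the £28.5 wedge).
Revenue = t · Q = 28.5 · 194.2 = £5534.7.

Tax revenue = £5534.7 million.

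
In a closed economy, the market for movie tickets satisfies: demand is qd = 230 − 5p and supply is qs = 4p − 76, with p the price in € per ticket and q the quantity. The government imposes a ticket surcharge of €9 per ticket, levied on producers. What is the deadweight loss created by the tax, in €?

Deadweight loss = €90.

Before the tax: set 230 − 5p = 4p − 76 → p* = €34, q* = 60.
With the tax collected from producers, supply shifts: qs = 4(p − 9) − 76.
New equilibrium: consumers pay €38, producers receive €29, q = 40. (Wedge: pb − ps = 9.)
Quantity falls by |ΔQ| = |60 − 40| = 20.
DWL = ½ · t · |ΔQ| = ½ · 9 · 20 = €90.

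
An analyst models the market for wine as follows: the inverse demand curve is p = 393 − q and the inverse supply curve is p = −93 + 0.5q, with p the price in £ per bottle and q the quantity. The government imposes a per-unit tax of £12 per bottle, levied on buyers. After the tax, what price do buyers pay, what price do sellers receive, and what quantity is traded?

Rewrite in direct form: qd = 393 − p and qs = 2p + 186.
Without the tax, 393 − p = 2p + 186 gives 3p = 207, so p* = £69 and q* = 324.
With the tax collected from buyers, demand (in seller-price terms) shifts: qd = 393 − (p + 12).
Solving gives q = 316 with buyers paying £77 and sellers receiving £65 (the £12 wedge).
The less price-elastic side of the market bears the larger share of a per-unit tax.

Buyers pay £77; sellers receive £65; quantity = 316.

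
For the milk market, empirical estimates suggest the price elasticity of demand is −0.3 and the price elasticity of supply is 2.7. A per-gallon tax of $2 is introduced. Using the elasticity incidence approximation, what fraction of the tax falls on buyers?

Buyers' share ≈ 0.9.

Incidence ratio: buyers' share ≈ εs / (εs + |εd|) = 2.7 / (2.7 + 0.3) = 0.9.
Supply is the more elastic side, so buyers bear the larger share.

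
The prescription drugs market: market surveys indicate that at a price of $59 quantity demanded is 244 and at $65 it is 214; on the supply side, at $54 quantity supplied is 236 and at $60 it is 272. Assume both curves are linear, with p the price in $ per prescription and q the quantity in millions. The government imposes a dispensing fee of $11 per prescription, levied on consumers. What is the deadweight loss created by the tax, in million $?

Demand slope: (214 − 244)/(65 − 59) = -5, so qd = 539 − 5p.
Supply slope: (272 − 236)/(60 − 54) = 6, so qs = 6p − 88.
Before the tax: set 539 − 5p = 6p − 88 → p* = $57, q* = 254.
With the tax collected from consumers, demand (in seller-price terms) shifts: qd = 539 − 5(p + 11).
Solving gives q = 224 with consumers paying $63 and sellers receiving $52 (the $11 wedge).
Quantity falls by |ΔQ| = |254 − 224| = 30.
DWL = ½ · t · |ΔQ| = ½ · 11 · 30 = $165.

Deadweight loss = $165 million.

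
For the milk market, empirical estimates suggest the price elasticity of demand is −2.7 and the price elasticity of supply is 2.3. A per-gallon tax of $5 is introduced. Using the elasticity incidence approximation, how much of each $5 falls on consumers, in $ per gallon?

Incidence ratio: consumers' share ≈ εs / (εs + |εd|) = 2.3 / (2.3 + 2.7) = 0.46.
So consumers bear ≈ 0.46 × $5 = $2.3; sellers bear $2.7.

Consumers bear ≈ $2.3 per gallon.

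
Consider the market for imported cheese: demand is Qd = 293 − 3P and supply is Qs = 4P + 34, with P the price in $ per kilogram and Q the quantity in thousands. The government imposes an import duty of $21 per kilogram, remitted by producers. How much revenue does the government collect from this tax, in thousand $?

Tax revenue = $3066 thousand.

Without the tax, 293 − 3P = 4P + 34 gives 7P = 259, so P* = $37 and Q* = 182.
With the tax collected from producers, supply shifts: Qs = 4(P − 21) + 34.
Solving gives Q = 146 with buyers paying $49 and producers receiving $28 (the $21 wedge).
Revenue = t · Q = 21 · 146 = $3066.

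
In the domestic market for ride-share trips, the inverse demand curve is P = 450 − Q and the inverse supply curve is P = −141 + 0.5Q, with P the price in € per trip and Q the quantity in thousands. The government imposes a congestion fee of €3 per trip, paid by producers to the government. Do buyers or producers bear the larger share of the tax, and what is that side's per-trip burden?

Inverting to Q(P) form: Qd = 450 − P; Qs = 2P + 282.
Without the tax, 450 − P = 2P + 282 gives 3P = 168, so P* = €56 and Q* = 394.
With the tax collected from producers, supply shifts: Qs = 2(P − 3) + 282.
Solving gives Q = 392 with buyers paying €58 and producers receiving €55 (the €3 wedge).
Per-trip burden: buyers €2, producers €1.
Buyers take the larger share because demand is less price-elastic here (demand slope 1 vs supply slope 2).
The less price-elastic side of the market bears the larger share of a per-unit tax.

Buyers bear the larger share: €2 per trip.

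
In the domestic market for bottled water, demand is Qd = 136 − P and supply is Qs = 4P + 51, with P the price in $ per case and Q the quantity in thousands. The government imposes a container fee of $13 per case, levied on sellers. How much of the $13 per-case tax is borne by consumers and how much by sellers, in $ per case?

Consumers bear $10.4 per case; sellers bear $2.6 per case.

Before the tax: set 136 − P = 4P + 51 → P* = $17, Q* = 119.
With the tax collected from sellers, supply shifts: Qs = 4(P − 13) + 51.
Solving gives Q = 108.6 with consumers paying $27.4 and sellers receiving $14.4 (the $13 wedge).
Burden on consumers: $10.4; on sellers: $2.6. (They sum to $13.)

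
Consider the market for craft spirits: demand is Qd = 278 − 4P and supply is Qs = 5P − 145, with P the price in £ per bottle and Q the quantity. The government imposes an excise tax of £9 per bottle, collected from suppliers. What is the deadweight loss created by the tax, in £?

Before the tax: set 278 − 4P = 5P − 145 → P* = £47, Q* = 90.
With the tax collected from suppliers, supply shifts: Qs = 5(P − 9) − 145.
New equilibrium: consumers pay £52, suppliers receive £43, Q = 70. (Wedge: Pb − Ps = 9.)
Quantity falls by |ΔQ| = |90 − 70| = 20.
DWL = ½ · t · |ΔQ| = ½ · 9 · 20 = £90.

Deadweight loss = £90.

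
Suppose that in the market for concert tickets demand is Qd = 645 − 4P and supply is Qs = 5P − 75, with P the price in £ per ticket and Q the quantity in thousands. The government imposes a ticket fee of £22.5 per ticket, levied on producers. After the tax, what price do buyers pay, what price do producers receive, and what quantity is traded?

Buyers pay £92.5; producers receive £70; quantity = 275.

Before the tax: set 645 − 4P = 5P − 75 → P* = £80, Q* = 325.
With the tax collected from producers, supply shifts: Qs = 5(P − 22.5) − 75.
Solving gives Q = 275 with buyers paying £92.5 and producers receiving £70 (the £22.5 wedge).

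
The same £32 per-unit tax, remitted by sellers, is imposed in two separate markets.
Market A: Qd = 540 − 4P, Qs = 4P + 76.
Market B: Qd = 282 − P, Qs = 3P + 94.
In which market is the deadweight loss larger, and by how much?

Market A: pre-tax P* = £58, Q* = 308; post-tax Q = 244; deadweight loss = £1024.
Market B: pre-tax P* = £47, Q* = 235; post-tax Q = 211; deadweight loss = £384.
Difference: £1024 vs £384 → market A is larger by £640.

Market A, by £640.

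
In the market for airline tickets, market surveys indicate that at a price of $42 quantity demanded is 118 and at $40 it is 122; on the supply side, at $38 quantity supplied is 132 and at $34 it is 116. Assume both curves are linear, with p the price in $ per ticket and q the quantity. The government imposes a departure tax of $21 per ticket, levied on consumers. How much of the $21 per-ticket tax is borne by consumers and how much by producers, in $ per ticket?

Demand slope: (122 − 118)/(40 − 42) = -2, so qd = 202 − 2p.
Supply slope: (116 − 132)/(34 − 38) = 4, so qs = 4p − 20.
Without the tax, 202 − 2p = 4p − 20 gives 6p = 222, so p* = $37 and q* = 128.
With the tax collected from consumers, demand (in seller-price terms) shifts: qd = 202 − 2(p + 21).
New equilibrium: consumers pay $51, producers receive $30, q = 100. (Wedge: pb − ps = 21.)
Burden on consumers: $14; on producers: $7. (They sum to $21.)

Consumers bear $14 per ticket; producers bear $7 per ticket.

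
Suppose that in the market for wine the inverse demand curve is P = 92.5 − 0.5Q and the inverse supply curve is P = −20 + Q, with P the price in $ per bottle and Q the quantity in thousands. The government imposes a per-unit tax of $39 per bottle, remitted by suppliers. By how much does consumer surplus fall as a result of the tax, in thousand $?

Consumer surplus falls by $806 thousand.

Inverting to Q(P) form: Qd = 185 − 2P; Qs = P + 20.
Without the tax, 185 − 2P = P + 20 gives 3P = 165, so P* = $55 and Q* = 75.
With the tax collected from suppliers, supply shifts: Qs = (P − 39) + 20.
Solving gives Q = 49 with consumers paying $68 and suppliers receiving $29 (the $39 wedge).
ΔCS is the trapezoid between Q = 49 and Q = 75 of height $13: ½ · (75 + 49) · 13 = $806.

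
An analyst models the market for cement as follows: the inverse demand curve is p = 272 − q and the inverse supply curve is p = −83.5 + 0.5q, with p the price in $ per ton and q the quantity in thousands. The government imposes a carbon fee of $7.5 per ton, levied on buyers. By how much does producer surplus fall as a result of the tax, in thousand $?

Inverting to q(p) form: qd = 272 − p; qs = 2p + 167.
Without the tax, 272 − p = 2p + 167 gives 3p = 105, so p* = $35 and q* = 237.
With the tax collected from buyers, demand (in seller-price terms) shifts: qd = 272 − (p + 7.5).
Solving gives q = 232 with buyers paying $40 and sellers receiving $32.5 (the $7.5 wedge).
ΔPS is the trapezoid between Q = 232 and Q = 237 of height $2.5: ½ · (237 + 232) · 2.5 = $586.25.

Producer surplus falls by $586.25 thousand.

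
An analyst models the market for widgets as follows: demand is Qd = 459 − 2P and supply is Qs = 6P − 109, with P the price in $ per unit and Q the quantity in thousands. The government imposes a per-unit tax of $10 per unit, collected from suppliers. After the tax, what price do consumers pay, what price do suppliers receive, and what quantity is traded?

Consumers pay $78.5; suppliers receive $68.5; quantity = 302.

Before the tax: set 459 − 2P = 6P − 109 → P* = $71, Q* = 317.
With the tax collected from suppliers, supply shifts: Qs = 6(P − 10) − 109.
Solving gives Q = 302 with consumers paying $78.5 and suppliers receiving $68.5 (the $10 wedge).
The less price-elastic side of the market bears the larger share of a per-unit tax.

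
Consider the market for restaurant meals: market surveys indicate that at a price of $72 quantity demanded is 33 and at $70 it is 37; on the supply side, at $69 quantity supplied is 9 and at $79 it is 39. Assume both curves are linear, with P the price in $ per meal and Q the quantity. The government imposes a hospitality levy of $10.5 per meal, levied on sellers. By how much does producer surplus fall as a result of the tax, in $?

Demand slope: (37 − 33)/(70 − 72) = -2, so Qd = 177 − 2P.
Supply slope: (39 − 9)/(79 − 69) = 3, so Qs = 3P − 198.
Before the tax: set 177 − 2P = 3P − 198 → P* = $75, Q* = 27.
With the tax collected from sellers, supply shifts: Qs = 3(P − 10.5) − 198.
New equilibrium: consumers pay $81.3, sellers receive $70.8, Q = 14.4. (Wedge: Pb − Ps = 10.5.)
ΔPS is the trapezoid between Q = 14.4 and Q = 27 of height $4.2: ½ · (27 + 14.4) · 4.2 = $86.94.

Producer surplus falls by $86.94.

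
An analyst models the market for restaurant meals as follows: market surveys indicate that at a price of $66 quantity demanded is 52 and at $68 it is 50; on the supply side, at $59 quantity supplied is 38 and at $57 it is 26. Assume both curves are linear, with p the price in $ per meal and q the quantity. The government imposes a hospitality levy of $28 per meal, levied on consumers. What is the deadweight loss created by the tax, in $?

Demand slope: (50 − 52)/(68 − 66) = -1, so qd = 118 − p.
Supply slope: (26 − 38)/(57 − 59) = 6, so qs = 6p − 316.
Without the tax, 118 − p = 6p − 316 gives 7p = 434, so p* = $62 and q* = 56.
With the tax collected from consumers, demand (in seller-price terms) shifts: qd = 118 − (p + 28).
New equilibrium: consumers pay $86, producers receive $58, q = 32. (Wedge: pb − ps = 28.)
Quantity falls by |ΔQ| = |56 − 32| = 24.
DWL = ½ · t · |ΔQ| = ½ · 28 · 24 = $336.

Deadweight loss = $336.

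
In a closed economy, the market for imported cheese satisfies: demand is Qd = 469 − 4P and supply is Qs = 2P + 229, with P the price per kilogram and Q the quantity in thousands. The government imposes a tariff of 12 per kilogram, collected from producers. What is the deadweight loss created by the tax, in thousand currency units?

Before the tax: set 469 − 4P = 2P + 229 → P* = 40, Q* = 309.
With the tax collected from producers, supply shifts: Qs = 2(P − 12) + 229.
New equilibrium: buyers pay 44, producers receive 32, Q = 293. (Wedge: Pb − Ps = 12.)
Quantity falls by |ΔQ| = |309 − 293| = 16.
DWL = ½ · t · |ΔQ| = ½ · 12 · 16 = 96.

Deadweight loss = 96 thousand.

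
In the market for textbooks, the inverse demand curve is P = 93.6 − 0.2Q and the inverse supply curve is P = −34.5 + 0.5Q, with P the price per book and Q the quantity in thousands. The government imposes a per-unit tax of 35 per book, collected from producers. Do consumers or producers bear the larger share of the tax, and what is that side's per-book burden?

Rewrite in direct form: Qd = 468 − 5P and Qs = 2P + 69.
Without the tax, 468 − 5P = 2P + 69 gives 7P = 399, so P* = 57 and Q* = 183.
With the tax collected from producers, supply shifts: Qs = 2(P − 35) + 69.
Solving gives Q = 133 with consumers paying 67 and producers receiving 32 (the 35 wedge).
Per-book burden: consumers 10, producers 25.
Producers take the larger share because supply is less price-elastic here (demand slope 5 vs supply slope 2).

Producers bear the larger share: 25 per book.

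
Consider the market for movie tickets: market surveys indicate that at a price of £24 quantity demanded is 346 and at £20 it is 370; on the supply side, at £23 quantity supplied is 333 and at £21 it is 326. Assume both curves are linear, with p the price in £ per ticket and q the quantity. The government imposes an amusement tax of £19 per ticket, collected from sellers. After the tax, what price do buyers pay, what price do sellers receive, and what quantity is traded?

Demand slope: (370 − 346)/(20 − 24) = -6, so qd = 490 − 6p.
Supply slope: (326 − 333)/(21 − 23) = 3.5, so qs = 3.5p + 252.5.
Without the tax, 490 − 6p = 3.5p + 252.5 gives 9.5p = 237.5, so p* = £25 and q* = 340.
With the tax collected from sellers, supply shifts: qs = 3.5(p − 19) + 252.5.
New equilibrium: buyers pay £32, sellers receive £13, q = 298. (Wedge: pb − ps = 19.)
The less price-elastic side of the market bears the larger share of a per-unit tax.

Buyers pay £32; sellers receive £13; quantity = 298.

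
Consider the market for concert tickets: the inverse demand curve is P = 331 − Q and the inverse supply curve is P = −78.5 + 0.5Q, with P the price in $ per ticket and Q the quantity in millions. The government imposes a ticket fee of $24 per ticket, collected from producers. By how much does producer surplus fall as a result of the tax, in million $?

Inverting to Q(P) form: Qd = 331 − P; Qs = 2P + 157.
Without the tax, 331 − P = 2P + 157 gives 3P = 174, so P* = $58 and Q* = 273.
With the tax collected from producers, supply shifts: Qs = 2(P − 24) + 157.
New equilibrium: buyers pay $74, producers receive $50, Q = 257. (Wedge: Pb − Ps = 24.)
ΔPS is the trapezoid between Q = 257 and Q = 273 of height $8: ½ · (273 + 257) · 8 = $2120.

Producer surplus falls by $2120 million.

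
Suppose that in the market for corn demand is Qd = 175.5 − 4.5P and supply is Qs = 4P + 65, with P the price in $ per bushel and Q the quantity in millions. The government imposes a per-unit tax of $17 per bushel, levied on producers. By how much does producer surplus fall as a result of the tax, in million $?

Without the tax, 175.5 − 4.5P = 4P + 65 gives 8.5P = 110.5, so P* = $13 and Q* = 117.
With the tax collected from producers, supply shifts: Qs = 4(P − 17) + 65.
New equilibrium: consumers pay $21, producers receive $4, Q = 81. (Wedge: Pb − Ps = 17.)
ΔPS is the trapezoid between Q = 81 and Q = 117 of height $9: ½ · (117 + 81) · 9 = $891.

Producer surplus falls by $891 million.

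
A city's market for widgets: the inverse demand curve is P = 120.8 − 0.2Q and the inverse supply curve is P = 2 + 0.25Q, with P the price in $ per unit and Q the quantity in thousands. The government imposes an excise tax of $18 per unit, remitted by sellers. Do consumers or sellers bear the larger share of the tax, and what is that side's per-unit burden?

Sellers bear the larger share: $10 per unit.

Rewrite in direct form: Qd = 604 − 5P and Qs = 4P − 8.
Without the tax, 604 − 5P = 4P − 8 gives 9P = 612, so P* = $68 and Q* = 264.
With the tax collected from sellers, supply shifts: Qs = 4(P − 18) − 8.
Solving gives Q = 224 with consumers paying $76 and sellers receiving $58 (the $18 wedge).
Per-unit burden: consumers $8, sellers $10.
Sellers take the larger share because supply is less price-elastic here (demand slope 5 vs supply slope 4).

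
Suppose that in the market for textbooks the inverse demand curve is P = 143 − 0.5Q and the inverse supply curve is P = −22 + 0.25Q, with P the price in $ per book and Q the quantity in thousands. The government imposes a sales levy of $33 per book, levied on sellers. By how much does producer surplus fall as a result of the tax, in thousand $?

Producer surplus falls by $2178 thousand.

Rewrite in direct form: Qd = 286 − 2P and Qs = 4P + 88.
Without the tax, 286 − 2P = 4P + 88 gives 6P = 198, so P* = $33 and Q* = 220.
With the tax collected from sellers, supply shifts: Qs = 4(P − 33) + 88.
New equilibrium: buyers pay $55, sellers receive $22, Q = 176. (Wedge: Pb − Ps = 33.)
ΔPS is the trapezoid between Q = 176 and Q = 220 of height $11: ½ · (220 + 176) · 11 = $2178.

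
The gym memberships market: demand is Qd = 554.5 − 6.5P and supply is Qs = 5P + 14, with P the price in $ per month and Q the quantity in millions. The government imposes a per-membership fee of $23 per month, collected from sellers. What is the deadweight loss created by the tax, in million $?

Deadweight loss = $747.5 million.

Before the tax: set 554.5 − 6.5P = 5P + 14 → P* = $47, Q* = 249.
With the tax collected from sellers, supply shifts: Qs = 5(P − 23) + 14.
Solving gives Q = 184 with consumers paying $57 and sellers receiving $34 (the $23 wedge).
Quantity falls by |ΔQ| = |249 − 184| = 65.
DWL = ½ · t · |ΔQ| = ½ · 23 · 65 = $747.5.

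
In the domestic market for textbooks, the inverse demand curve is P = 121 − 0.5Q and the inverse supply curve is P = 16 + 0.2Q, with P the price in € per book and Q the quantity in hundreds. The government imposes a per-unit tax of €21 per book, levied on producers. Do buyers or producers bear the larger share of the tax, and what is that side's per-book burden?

Rewrite in direct form: Qd = 242 − 2P and Qs = 5P − 80.
Before the tax: set 242 − 2P = 5P − 80 → P* = €46, Q* = 150.
With the tax collected from producers, supply shifts: Qs = 5(P − 21) − 80.
New equilibrium: buyers pay €61, producers receive €40, Q = 120. (Wedge: Pb − Ps = 21.)
Per-book burden: buyers €15, producers €6.
Buyers take the larger share because demand is less price-elastic here (demand slope 2 vs supply slope 5).
The less price-elastic side of the market bears the larger share of a per-unit tax.

Buyers bear the larger share: €15 per book.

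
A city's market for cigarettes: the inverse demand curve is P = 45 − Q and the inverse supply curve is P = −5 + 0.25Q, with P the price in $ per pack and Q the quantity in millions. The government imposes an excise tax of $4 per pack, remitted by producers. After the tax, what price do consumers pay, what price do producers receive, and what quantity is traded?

Inverting to Q(P) form: Qd = 45 − P; Qs = 4P + 20.
Without the tax, 45 − P = 4P + 20 gives 5P = 25, so P* = $5 and Q* = 40.
With the tax collected from producers, supply shifts: Qs = 4(P − 4) + 20.
Solving gives Q = 36.8 with consumers paying $8.2 and producers receiving $4.2 (the $4 wedge).

Consumers pay $8.2; producers receive $4.2; quantity = 36.8.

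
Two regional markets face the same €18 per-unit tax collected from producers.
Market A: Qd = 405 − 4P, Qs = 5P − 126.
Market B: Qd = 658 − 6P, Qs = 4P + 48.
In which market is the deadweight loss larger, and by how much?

Market A: pre-tax P* = €59, Q* = 169; post-tax Q = 129; deadweight loss = €360.
Market B: pre-tax P* = €61, Q* = 292; post-tax Q = 248.8; deadweight loss = €388.8.
Difference: €360 vs €388.8 → market B is larger by €28.8.

Market B, by €28.8.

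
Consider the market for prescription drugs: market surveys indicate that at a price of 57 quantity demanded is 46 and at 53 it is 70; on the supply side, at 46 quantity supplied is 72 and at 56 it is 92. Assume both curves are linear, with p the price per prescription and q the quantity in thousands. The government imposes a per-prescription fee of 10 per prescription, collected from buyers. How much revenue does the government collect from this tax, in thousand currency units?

Tax revenue = 670 thousand.

Demand slope: (70 − 46)/(53 − 57) = -6, so qd = 388 − 6p.
Supply slope: (92 − 72)/(56 − 46) = 2, so qs = 2p − 20.
Without the tax, 388 − 6p = 2p − 20 gives 8p = 408, so p* = 51 and q* = 82.
With the tax collected from buyers, demand (in seller-price terms) shifts: qd = 388 − 6(p + 10).
New equilibrium: buyers pay 53.5, producers receive 43.5, q = 67. (Wedge: pb − ps = 10.)
Revenue = t · Q = 10 · 67 = 670.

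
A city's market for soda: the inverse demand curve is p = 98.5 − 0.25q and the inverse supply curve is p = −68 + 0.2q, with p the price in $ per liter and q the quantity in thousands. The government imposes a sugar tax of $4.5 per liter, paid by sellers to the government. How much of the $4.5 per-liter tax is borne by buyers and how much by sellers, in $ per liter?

Buyers bear $2.5 per liter; sellers bear $2 per liter.

Rewrite in direct form: qd = 394 − 4p and qs = 5p + 340.
Without the tax, 394 − 4p = 5p + 340 gives 9p = 54, so p* = $6 and q* = 370.
With the tax collected from sellers, supply shifts: qs = 5(p − 4.5) + 340.
New equilibrium: buyers pay $8.5, sellers receive $4, q = 360. (Wedge: pb − ps = 4.5.)
Burden on buyers: $2.5; on sellers: $2. (They sum to $4.5.)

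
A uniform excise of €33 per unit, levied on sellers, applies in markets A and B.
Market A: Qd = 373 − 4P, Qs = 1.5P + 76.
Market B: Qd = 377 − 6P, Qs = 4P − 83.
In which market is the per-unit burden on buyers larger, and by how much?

Market B, by €4.2.

Market A: pre-tax P* = €54, Q* = 157; post-tax Q = 121; per-unit burden on buyers = €9.
Market B: pre-tax P* = €46, Q* = 101; post-tax Q = 21.8; per-unit burden on buyers = €13.2.
Difference: €9 vs €13.2 → market B is larger by €4.2.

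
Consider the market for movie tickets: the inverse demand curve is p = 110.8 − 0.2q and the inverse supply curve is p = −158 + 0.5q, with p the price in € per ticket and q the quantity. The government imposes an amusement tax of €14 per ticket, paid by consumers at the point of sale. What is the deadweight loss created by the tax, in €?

Deadweight loss = €140.

Inverting to q(p) form: qd = 554 − 5p; qs = 2p + 316.
Without the tax, 554 − 5p = 2p + 316 gives 7p = 238, so p* = €34 and q* = 384.
With the tax collected from consumers, demand (in seller-price terms) shifts: qd = 554 − 5(p + 14).
New equilibrium: consumers pay €38, producers receive €24, q = 364. (Wedge: pb − ps = 14.)
Quantity falls by |ΔQ| = |384 − 364| = 20.
DWL = ½ · t · |ΔQ| = ½ · 14 · 20 = €140.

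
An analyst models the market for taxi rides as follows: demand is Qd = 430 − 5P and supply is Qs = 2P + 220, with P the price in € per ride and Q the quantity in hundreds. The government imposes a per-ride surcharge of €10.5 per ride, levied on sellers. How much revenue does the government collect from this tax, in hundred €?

Tax revenue = €2782.5 hundred.

Without the tax, 430 − 5P = 2P + 220 gives 7P = 210, so P* = €30 and Q* = 280.
With the tax collected from sellers, supply shifts: Qs = 2(P − 10.5) + 220.
Solving gives Q = 265 with consumers paying €33 and sellers receiving €22.5 (the €10.5 wedge).
Revenue = t · Q = 10.5 · 265 = €2782.5.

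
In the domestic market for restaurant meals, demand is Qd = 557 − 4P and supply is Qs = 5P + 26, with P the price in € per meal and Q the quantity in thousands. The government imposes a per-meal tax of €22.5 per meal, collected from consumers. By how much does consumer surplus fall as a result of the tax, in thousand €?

Consumer surplus falls by €3700 thousand.

Without the tax, 557 − 4P = 5P + 26 gives 9P = 531, so P* = €59 and Q* = 321.
With the tax collected from consumers, demand (in seller-price terms) shifts: Qd = 557 − 4(P + 22.5).
New equilibrium: consumers pay €71.5, sellers receive €49, Q = 271. (Wedge: Pb − Ps = 22.5.)
ΔCS is the trapezoid between Q = 271 and Q = 321 of height €12.5: ½ · (321 + 271) · 12.5 = €3700.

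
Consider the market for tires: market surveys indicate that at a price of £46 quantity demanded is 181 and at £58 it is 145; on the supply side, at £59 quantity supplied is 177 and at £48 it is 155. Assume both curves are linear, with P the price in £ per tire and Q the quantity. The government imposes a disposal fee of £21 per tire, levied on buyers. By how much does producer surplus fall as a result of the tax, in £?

Demand slope: (145 − 181)/(58 − 46) = -3, so Qd = 319 − 3P.
Supply slope: (155 − 177)/(48 − 59) = 2, so Qs = 2P + 59.
Before the tax: set 319 − 3P = 2P + 59 → P* = £52, Q* = 163.
With the tax collected from buyers, demand (in seller-price terms) shifts: Qd = 319 − 3(P + 21).
Solving gives Q = 137.8 with buyers paying £60.4 and suppliers receiving £39.4 (the £21 wedge).
ΔPS is the trapezoid between Q = 137.8 and Q = 163 of height £12.6: ½ · (163 + 137.8) · 12.6 = £1895.04.

Producer surplus falls by £1895.04.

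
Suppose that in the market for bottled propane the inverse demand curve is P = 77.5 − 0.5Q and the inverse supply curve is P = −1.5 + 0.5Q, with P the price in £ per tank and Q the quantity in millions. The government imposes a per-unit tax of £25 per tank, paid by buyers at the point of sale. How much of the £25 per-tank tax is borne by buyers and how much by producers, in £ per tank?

Buyers bear £12.5 per tank; producers bear £12.5 per tank.

Inverting to Q(P) form: Qd = 155 − 2P; Qs = 2P + 3.
Before the tax: set 155 − 2P = 2P + 3 → P* = £38, Q* = 79.
With the tax collected from buyers, demand (in seller-price terms) shifts: Qd = 155 − 2(P + 25).
New equilibrium: buyers pay £50.5, producers receive £25.5, Q = 54. (Wedge: Pb − Ps = 25.)
Burden on buyers: £12.5; on producers: £12.5. (They sum to £25.)
The less price-elastic side of the market bears the larger share of a per-unit tax.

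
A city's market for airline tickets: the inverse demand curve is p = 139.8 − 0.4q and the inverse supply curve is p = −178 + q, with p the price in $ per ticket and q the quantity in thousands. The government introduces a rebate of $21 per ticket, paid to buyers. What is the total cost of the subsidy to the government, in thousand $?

Inverting to q(p) form: qd = 349.5 − 2.5p; qs = p + 178.
Before the subsidy: set 349.5 − 2.5p = p + 178 → p* = $49, q* = 227.
With a per-unit subsidy paid to buyers, each effectively pays p − 21, so demand becomes qd = 349.5 − 2.5(p − 21).
New equilibrium: buyers pay $43, sellers receive $64, q = 242. (Wedge: pb − ps = −21.)
Outlay = t · Q = 21 · 242 = $5082.

Government outlay = $5082 thousand.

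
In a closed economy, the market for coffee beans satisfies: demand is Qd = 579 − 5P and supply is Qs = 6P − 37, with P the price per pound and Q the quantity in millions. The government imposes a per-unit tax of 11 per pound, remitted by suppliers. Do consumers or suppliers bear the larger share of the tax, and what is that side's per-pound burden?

Before the tax: set 579 − 5P = 6P − 37 → P* = 56, Q* = 299.
With the tax collected from suppliers, supply shifts: Qs = 6(P − 11) − 37.
New equilibrium: consumers pay 62, suppliers receive 51, Q = 269. (Wedge: Pb − Ps = 11.)
Per-pound burden: consumers 6, suppliers 5.
Consumers take the larger share because demand is less price-elastic here (demand slope 5 vs supply slope 6).
The less price-elastic side of the market bears the larger share of a per-unit tax.

Consumers bear the larger share: 6 per pound.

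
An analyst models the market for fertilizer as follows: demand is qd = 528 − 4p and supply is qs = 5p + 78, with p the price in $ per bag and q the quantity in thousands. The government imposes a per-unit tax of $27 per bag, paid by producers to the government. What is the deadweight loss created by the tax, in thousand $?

Deadweight loss = $810 thousand.

Without the tax, 528 − 4p = 5p + 78 gives 9p = 450, so p* = $50 and q* = 328.
With the tax collected from producers, supply shifts: qs = 5(p − 27) + 78.
Solving gives q = 268 with consumers paying $65 and producers receiving $38 (the $27 wedge).
Quantity falls by |ΔQ| = |328 − 268| = 60.
DWL = ½ · t · |ΔQ| = ½ · 27 · 60 = $810.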